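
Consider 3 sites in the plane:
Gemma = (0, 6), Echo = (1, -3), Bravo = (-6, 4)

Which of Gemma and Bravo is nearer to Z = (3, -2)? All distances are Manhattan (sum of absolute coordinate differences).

d(Z, Gemma) = |3−0| + |-2−6| = 3 + 8 = 11
d(Z, Bravo) = |3−(-6)| + |-2−4| = 9 + 6 = 15
11 < 15, so Gemma is closer.

Gemma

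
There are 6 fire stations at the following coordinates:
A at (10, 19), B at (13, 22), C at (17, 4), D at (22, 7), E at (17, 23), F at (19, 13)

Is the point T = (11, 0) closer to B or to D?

Compare squared distances:
|TB|² = (11−13)² + (0−22)² = 4 + 484 = 488
|TD|² = (11−22)² + (0−7)² = 121 + 49 = 170
488 > 170, so D is closer.

D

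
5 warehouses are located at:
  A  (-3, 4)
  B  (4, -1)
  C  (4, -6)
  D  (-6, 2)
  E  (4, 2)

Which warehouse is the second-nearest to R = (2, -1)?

Since √ is increasing, it suffices to compare squared distances:
|RA|² = (2−(-3))² + (-1−4)² = 25 + 25 = 50
|RB|² = (2−4)² + (-1−(-1))² = 4 + 0 = 4
|RC|² = (2−4)² + (-1−(-6))² = 4 + 25 = 29
|RD|² = (2−(-6))² + (-1−2)² = 64 + 9 = 73
|RE|² = (2−4)² + (-1−2)² = 4 + 9 = 13
Sorted ascending: B, E, C, … — the second-nearest is E.

E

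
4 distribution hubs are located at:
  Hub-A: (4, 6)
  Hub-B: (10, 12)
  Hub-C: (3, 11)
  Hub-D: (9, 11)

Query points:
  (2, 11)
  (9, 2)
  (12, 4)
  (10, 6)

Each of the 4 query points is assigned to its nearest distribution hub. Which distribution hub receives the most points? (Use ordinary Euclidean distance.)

(2, 11) — d² to each: Hub-A:29, Hub-B:65, Hub-C:1, Hub-D:49 → nearest is Hub-C
(9, 2) — d² to each: Hub-A:41, Hub-B:101, Hub-C:117, Hub-D:81 → nearest is Hub-A
(12, 4) — d² to each: Hub-A:68, Hub-B:68, Hub-C:130, Hub-D:58 → nearest is Hub-D
(10, 6) — d² to each: Hub-A:36, Hub-B:36, Hub-C:74, Hub-D:26 → nearest is Hub-D
Tally — Hub-A:1, Hub-C:1, Hub-D:2. Hub-D captures the most (2).

Hub-D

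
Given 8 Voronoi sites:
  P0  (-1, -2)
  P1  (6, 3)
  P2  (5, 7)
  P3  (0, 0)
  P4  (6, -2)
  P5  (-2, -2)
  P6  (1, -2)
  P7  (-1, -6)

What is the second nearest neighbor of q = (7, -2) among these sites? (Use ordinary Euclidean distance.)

P1

Since √ is increasing, it suffices to compare squared distances:
|qP0|² = (7−(-1))² + (-2−(-2))² = 64 + 0 = 64
|qP1|² = (7−6)² + (-2−3)² = 1 + 25 = 26
|qP2|² = (7−5)² + (-2−7)² = 4 + 81 = 85
|qP3|² = (7−0)² + (-2−0)² = 49 + 4 = 53
|qP4|² = (7−6)² + (-2−(-2))² = 1 + 0 = 1
|qP5|² = (7−(-2))² + (-2−(-2))² = 81 + 0 = 81
|qP6|² = (7−1)² + (-2−(-2))² = 36 + 0 = 36
|qP7|² = (7−(-1))² + (-2−(-6))² = 64 + 16 = 80
Sorted ascending: P4, P1, P6, … — the second-nearest is P1.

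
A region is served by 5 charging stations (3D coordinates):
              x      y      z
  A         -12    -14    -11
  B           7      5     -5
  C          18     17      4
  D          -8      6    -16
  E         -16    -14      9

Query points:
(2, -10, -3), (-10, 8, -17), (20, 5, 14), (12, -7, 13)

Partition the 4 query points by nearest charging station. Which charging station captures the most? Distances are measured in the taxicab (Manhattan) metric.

(2, -10, -3) — d to each: A:26, B:22, C:50, D:39, E:34 → nearest is B
(-10, 8, -17) — d to each: A:30, B:32, C:58, D:5, E:54 → nearest is D
(20, 5, 14) — d to each: A:76, B:32, C:24, D:59, E:60 → nearest is C
(12, -7, 13) — d to each: A:55, B:35, C:39, D:62, E:39 → nearest is B
Tally — B:2, C:1, D:1. B captures the most (2).

B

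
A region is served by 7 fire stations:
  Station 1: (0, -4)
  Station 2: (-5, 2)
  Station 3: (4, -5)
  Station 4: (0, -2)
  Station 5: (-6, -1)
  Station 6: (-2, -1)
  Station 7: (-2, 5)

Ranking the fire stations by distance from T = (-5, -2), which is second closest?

Since √ is increasing, it suffices to compare squared distances:
d²(T, Station 1) = (-5−0)² + (-2−(-4))² = 25 + 4 = 29
d²(T, Station 2) = (-5−(-5))² + (-2−2)² = 0 + 16 = 16
d²(T, Station 3) = (-5−4)² + (-2−(-5))² = 81 + 9 = 90
d²(T, Station 4) = (-5−0)² + (-2−(-2))² = 25 + 0 = 25
d²(T, Station 5) = (-5−(-6))² + (-2−(-1))² = 1 + 1 = 2
d²(T, Station 6) = (-5−(-2))² + (-2−(-1))² = 9 + 1 = 10
d²(T, Station 7) = (-5−(-2))² + (-2−5)² = 9 + 49 = 58
Sorted ascending: Station 5, Station 6, Station 2, … — the second-nearest is Station 6.

Station 6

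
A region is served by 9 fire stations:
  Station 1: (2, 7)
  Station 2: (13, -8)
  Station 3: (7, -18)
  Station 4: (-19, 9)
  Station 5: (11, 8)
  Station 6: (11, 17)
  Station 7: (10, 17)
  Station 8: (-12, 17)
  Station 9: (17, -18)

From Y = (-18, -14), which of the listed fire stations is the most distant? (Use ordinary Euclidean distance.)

Since √ is increasing, it suffices to compare squared distances:
d²(Y, Station 1) = (-18−2)² + (-14−7)² = 400 + 441 = 841
d²(Y, Station 2) = (-18−13)² + (-14−(-8))² = 961 + 36 = 997
d²(Y, Station 3) = (-18−7)² + (-14−(-18))² = 625 + 16 = 641
d²(Y, Station 4) = (-18−(-19))² + (-14−9)² = 1 + 529 = 530
d²(Y, Station 5) = (-18−11)² + (-14−8)² = 841 + 484 = 1325
d²(Y, Station 6) = (-18−11)² + (-14−17)² = 841 + 961 = 1802
d²(Y, Station 7) = (-18−10)² + (-14−17)² = 784 + 961 = 1745
d²(Y, Station 8) = (-18−(-12))² + (-14−17)² = 36 + 961 = 997
d²(Y, Station 9) = (-18−17)² + (-14−(-18))² = 1225 + 16 = 1241
The largest is to Station 6.

Station 6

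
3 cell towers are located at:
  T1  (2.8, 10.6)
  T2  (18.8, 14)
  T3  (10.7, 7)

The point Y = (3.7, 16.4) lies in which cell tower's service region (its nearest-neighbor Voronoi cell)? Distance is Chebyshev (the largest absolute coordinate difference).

T1

d(Y,T1) = max(0.9, 5.8) = 5.8
d(Y,T2) = max(15.1, 2.4) = 15.1
d(Y,T3) = max(7, 9.4) = 9.4
T1 is nearest.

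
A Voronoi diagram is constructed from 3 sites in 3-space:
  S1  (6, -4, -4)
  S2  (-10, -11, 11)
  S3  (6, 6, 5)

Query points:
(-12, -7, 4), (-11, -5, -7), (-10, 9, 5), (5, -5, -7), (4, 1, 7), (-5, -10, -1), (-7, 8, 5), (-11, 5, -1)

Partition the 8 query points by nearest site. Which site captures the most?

(-12, -7, 4) — d² to each: S1:397, S2:69, S3:494 → nearest is S2
(-11, -5, -7) — d² to each: S1:299, S2:361, S3:554 → nearest is S1
(-10, 9, 5) — d² to each: S1:506, S2:436, S3:265 → nearest is S3
(5, -5, -7) — d² to each: S1:11, S2:585, S3:266 → nearest is S1
(4, 1, 7) — d² to each: S1:150, S2:356, S3:33 → nearest is S3
(-5, -10, -1) — d² to each: S1:166, S2:170, S3:413 → nearest is S1
(-7, 8, 5) — d² to each: S1:394, S2:406, S3:173 → nearest is S3
(-11, 5, -1) — d² to each: S1:379, S2:401, S3:326 → nearest is S3
Tally — S1:3, S2:1, S3:4. S3 captures the most (4).

S3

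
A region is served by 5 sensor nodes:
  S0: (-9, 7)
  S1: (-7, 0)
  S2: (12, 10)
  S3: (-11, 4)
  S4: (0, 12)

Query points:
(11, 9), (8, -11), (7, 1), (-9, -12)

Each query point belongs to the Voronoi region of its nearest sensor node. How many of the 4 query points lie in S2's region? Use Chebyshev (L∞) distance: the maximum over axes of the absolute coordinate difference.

(11, 9) — d to each: S0:20, S1:18, S2:1, S3:22, S4:11 → nearest is S2
(8, -11) — d to each: S0:18, S1:15, S2:21, S3:19, S4:23 → nearest is S1
(7, 1) — d to each: S0:16, S1:14, S2:9, S3:18, S4:11 → nearest is S2
(-9, -12) — d to each: S0:19, S1:12, S2:22, S3:16, S4:24 → nearest is S1
2 of the 4 points have S2 as nearest.

2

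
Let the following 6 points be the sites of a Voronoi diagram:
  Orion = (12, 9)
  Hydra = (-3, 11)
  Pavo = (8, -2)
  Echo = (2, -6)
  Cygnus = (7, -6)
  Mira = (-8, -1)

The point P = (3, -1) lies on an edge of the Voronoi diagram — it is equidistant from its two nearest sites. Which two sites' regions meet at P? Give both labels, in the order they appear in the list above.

Pavo and Echo

Squared distances from P to each site:
d²(P, Orion) = (3−12)² + (-1−9)² = 81 + 100 = 181
d²(P, Hydra) = (3−(-3))² + (-1−11)² = 36 + 144 = 180
d²(P, Pavo) = (3−8)² + (-1−(-2))² = 25 + 1 = 26
d²(P, Echo) = (3−2)² + (-1−(-6))² = 1 + 25 = 26
d²(P, Cygnus) = (3−7)² + (-1−(-6))² = 16 + 25 = 41
d²(P, Mira) = (3−(-8))² + (-1−(-1))² = 121 + 0 = 121
P is equidistant from Pavo and Echo (both at squared distance 26), and every other site is strictly farther — so P lies on the Pavo–Echo Voronoi edge.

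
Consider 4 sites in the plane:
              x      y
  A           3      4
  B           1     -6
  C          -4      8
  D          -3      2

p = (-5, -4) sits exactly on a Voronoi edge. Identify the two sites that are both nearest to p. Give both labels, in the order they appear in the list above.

Squared distances from p to each site:
|pA|² = 64 + 64 = 128
|pB|² = 36 + 4 = 40
|pC|² = 1 + 144 = 145
|pD|² = 4 + 36 = 40
p is equidistant from B and D (both at squared distance 40), and every other site is strictly farther — so p lies on the B–D Voronoi edge.

B and D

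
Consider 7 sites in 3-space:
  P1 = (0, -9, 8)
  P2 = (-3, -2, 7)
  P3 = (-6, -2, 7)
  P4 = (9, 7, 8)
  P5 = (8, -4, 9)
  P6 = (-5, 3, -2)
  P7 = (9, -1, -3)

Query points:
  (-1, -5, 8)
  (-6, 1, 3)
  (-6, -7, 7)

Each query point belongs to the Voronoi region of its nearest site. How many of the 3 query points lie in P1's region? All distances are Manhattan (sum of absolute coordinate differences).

(-1, -5, 8) — d to each: P1:5, P2:6, P3:9, P4:22, P5:11, P6:22, P7:25 → nearest is P1
(-6, 1, 3) — d to each: P1:21, P2:10, P3:7, P4:26, P5:25, P6:8, P7:23 → nearest is P3
(-6, -7, 7) — d to each: P1:9, P2:8, P3:5, P4:30, P5:19, P6:20, P7:31 → nearest is P3
1 of the 3 points has P1 as nearest.

1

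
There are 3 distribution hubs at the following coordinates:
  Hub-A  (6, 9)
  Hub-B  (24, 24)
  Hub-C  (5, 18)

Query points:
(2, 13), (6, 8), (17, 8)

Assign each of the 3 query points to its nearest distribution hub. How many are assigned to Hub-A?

3

(2, 13) — d² to each: Hub-A:32, Hub-B:605, Hub-C:34 → nearest is Hub-A
(6, 8) — d² to each: Hub-A:1, Hub-B:580, Hub-C:101 → nearest is Hub-A
(17, 8) — d² to each: Hub-A:122, Hub-B:305, Hub-C:244 → nearest is Hub-A
3 of the 3 points have Hub-A as nearest.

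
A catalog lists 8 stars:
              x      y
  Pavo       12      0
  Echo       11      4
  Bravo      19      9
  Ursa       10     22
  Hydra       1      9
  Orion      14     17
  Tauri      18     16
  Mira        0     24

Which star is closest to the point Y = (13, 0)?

Since √ is increasing, it suffices to compare squared distances:
d²(Y, Pavo) = (13−12)² + (0−0)² = 1 + 0 = 1
d²(Y, Echo) = (13−11)² + (0−4)² = 4 + 16 = 20
d²(Y, Bravo) = (13−19)² + (0−9)² = 36 + 81 = 117
d²(Y, Ursa) = (13−10)² + (0−22)² = 9 + 484 = 493
d²(Y, Hydra) = (13−1)² + (0−9)² = 144 + 81 = 225
d²(Y, Orion) = (13−14)² + (0−17)² = 1 + 289 = 290
d²(Y, Tauri) = (13−18)² + (0−16)² = 25 + 256 = 281
d²(Y, Mira) = (13−0)² + (0−24)² = 169 + 576 = 745
Minimum is at Pavo.

Pavo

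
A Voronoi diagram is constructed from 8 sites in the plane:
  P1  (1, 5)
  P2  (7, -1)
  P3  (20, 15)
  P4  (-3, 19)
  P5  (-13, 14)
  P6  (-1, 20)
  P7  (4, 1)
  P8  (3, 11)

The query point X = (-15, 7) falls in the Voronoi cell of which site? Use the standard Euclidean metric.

Compare squared distances (the ordering matches that of the actual distances):
|XP1|² = (-15−1)² + (7−5)² = 256 + 4 = 260
|XP2|² = (-15−7)² + (7−(-1))² = 484 + 64 = 548
|XP3|² = (-15−20)² + (7−15)² = 1225 + 64 = 1289
|XP4|² = (-15−(-3))² + (7−19)² = 144 + 144 = 288
|XP5|² = (-15−(-13))² + (7−14)² = 4 + 49 = 53
|XP6|² = (-15−(-1))² + (7−20)² = 196 + 169 = 365
|XP7|² = (-15−4)² + (7−1)² = 361 + 36 = 397
|XP8|² = (-15−3)² + (7−11)² = 324 + 16 = 340
Minimum is at P5.

P5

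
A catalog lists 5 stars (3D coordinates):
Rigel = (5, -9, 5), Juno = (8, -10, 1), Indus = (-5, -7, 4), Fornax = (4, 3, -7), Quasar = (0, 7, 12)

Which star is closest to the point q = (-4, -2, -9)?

Compare squared distances (the ordering matches that of the actual distances):
d²(q, Rigel) = (-4−5)² + (-2−(-9))² + (-9−5)² = 81 + 49 + 196 = 326
d²(q, Juno) = (-4−8)² + (-2−(-10))² + (-9−1)² = 144 + 64 + 100 = 308
d²(q, Indus) = (-4−(-5))² + (-2−(-7))² + (-9−4)² = 1 + 25 + 169 = 195
d²(q, Fornax) = (-4−4)² + (-2−3)² + (-9−(-7))² = 64 + 25 + 4 = 93
d²(q, Quasar) = (-4−0)² + (-2−7)² + (-9−12)² = 16 + 81 + 441 = 538
Minimum is at Fornax.

Fornax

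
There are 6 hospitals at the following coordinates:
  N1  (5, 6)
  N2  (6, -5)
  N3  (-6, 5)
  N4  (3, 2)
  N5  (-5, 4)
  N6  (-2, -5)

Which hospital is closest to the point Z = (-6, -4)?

Since √ is increasing, it suffices to compare squared distances:
|ZN1|² = 121 + 100 = 221
|ZN2|² = 144 + 1 = 145
|ZN3|² = 0 + 81 = 81
|ZN4|² = 81 + 36 = 117
|ZN5|² = 1 + 64 = 65
|ZN6|² = 16 + 1 = 17
The smallest is to N6, so Z lies in the Voronoi region of N6.

N6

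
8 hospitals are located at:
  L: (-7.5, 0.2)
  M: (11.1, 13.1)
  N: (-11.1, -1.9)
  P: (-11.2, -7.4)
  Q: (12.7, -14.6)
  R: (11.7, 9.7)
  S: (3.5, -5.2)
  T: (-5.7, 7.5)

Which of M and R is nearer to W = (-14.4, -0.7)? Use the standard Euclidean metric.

R

Compare squared distances:
|WM|² = (-14.4−11.1)² + (-0.7−13.1)² = 650.25 + 190.44 = 840.69
|WR|² = (-14.4−11.7)² + (-0.7−9.7)² = 681.21 + 108.16 = 789.37
840.69 > 789.37, so R is closer.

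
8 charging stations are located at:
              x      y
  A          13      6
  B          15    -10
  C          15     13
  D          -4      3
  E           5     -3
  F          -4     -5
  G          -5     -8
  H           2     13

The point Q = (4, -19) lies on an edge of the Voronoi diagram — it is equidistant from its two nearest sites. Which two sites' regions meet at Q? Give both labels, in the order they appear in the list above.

Squared distances from Q to each site:
|QA|² = (4−13)² + (-19−6)² = 81 + 625 = 706
|QB|² = (4−15)² + (-19−(-10))² = 121 + 81 = 202
|QC|² = (4−15)² + (-19−13)² = 121 + 1024 = 1145
|QD|² = (4−(-4))² + (-19−3)² = 64 + 484 = 548
|QE|² = (4−5)² + (-19−(-3))² = 1 + 256 = 257
|QF|² = (4−(-4))² + (-19−(-5))² = 64 + 196 = 260
|QG|² = (4−(-5))² + (-19−(-8))² = 81 + 121 = 202
|QH|² = (4−2)² + (-19−13)² = 4 + 1024 = 1028
Q is equidistant from B and G (both at squared distance 202), and every other site is strictly farther — so Q lies on the B–G Voronoi edge.

B and G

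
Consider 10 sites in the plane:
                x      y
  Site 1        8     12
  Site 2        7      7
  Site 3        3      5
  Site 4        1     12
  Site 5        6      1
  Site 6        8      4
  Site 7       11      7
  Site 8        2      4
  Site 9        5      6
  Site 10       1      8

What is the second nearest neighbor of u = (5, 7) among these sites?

Site 2

Compare squared distances (the ordering matches that of the actual distances):
d²(u, Site 1) = 9 + 25 = 34
d²(u, Site 2) = 4 + 0 = 4
d²(u, Site 3) = 4 + 4 = 8
d²(u, Site 4) = 16 + 25 = 41
d²(u, Site 5) = 1 + 36 = 37
d²(u, Site 6) = 9 + 9 = 18
d²(u, Site 7) = 36 + 0 = 36
d²(u, Site 8) = 9 + 9 = 18
d²(u, Site 9) = 0 + 1 = 1
d²(u, Site 10) = 16 + 1 = 17
Sorted ascending: Site 9, Site 2, Site 3, … — the second-nearest is Site 2.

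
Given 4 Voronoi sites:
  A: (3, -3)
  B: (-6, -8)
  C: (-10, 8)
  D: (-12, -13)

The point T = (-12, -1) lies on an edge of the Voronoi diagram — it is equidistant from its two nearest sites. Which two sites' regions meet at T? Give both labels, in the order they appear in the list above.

B and C

Squared distances from T to each site:
|TA|² = (-12−3)² + (-1−(-3))² = 225 + 4 = 229
|TB|² = (-12−(-6))² + (-1−(-8))² = 36 + 49 = 85
|TC|² = (-12−(-10))² + (-1−8)² = 4 + 81 = 85
|TD|² = (-12−(-12))² + (-1−(-13))² = 0 + 144 = 144
T is equidistant from B and C (both at squared distance 85), and every other site is strictly farther — so T lies on the B–C Voronoi edge.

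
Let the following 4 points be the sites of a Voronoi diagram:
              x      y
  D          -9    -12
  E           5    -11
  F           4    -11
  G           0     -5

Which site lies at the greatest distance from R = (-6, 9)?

Squared Euclidean distances:
|RD|² = 9 + 441 = 450
|RE|² = 121 + 400 = 521
|RF|² = 100 + 400 = 500
|RG|² = 36 + 196 = 232
The largest is to E.

E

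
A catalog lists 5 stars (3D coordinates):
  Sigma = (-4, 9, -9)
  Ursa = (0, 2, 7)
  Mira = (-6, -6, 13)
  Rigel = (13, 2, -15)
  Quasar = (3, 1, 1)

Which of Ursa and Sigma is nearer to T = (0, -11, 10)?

Compare squared distances:
d²(T, Ursa) = (0−0)² + (-11−2)² + (10−7)² = 0 + 169 + 9 = 178
d²(T, Sigma) = (0−(-4))² + (-11−9)² + (10−(-9))² = 16 + 400 + 361 = 777
178 < 777, so Ursa is closer.

Ursa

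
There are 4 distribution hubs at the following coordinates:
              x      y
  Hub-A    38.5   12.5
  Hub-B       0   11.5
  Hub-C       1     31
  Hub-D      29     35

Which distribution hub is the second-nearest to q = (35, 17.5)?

Squared Euclidean distances:
d²(q, Hub-A) = (35−38.5)² + (17.5−12.5)² = 12.25 + 25 = 37.25
d²(q, Hub-B) = (35−0)² + (17.5−11.5)² = 1225 + 36 = 1261
d²(q, Hub-C) = (35−1)² + (17.5−31)² = 1156 + 182.25 = 1338.25
d²(q, Hub-D) = (35−29)² + (17.5−35)² = 36 + 306.25 = 342.25
Sorted ascending: Hub-A, Hub-D, Hub-B, … — the second-nearest is Hub-D.

Hub-D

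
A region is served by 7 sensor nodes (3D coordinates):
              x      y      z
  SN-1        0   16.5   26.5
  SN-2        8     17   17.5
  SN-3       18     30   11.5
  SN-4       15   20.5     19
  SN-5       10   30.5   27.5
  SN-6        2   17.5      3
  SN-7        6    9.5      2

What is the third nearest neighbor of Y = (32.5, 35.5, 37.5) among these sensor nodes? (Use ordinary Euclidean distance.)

SN-3

Since √ is increasing, it suffices to compare squared distances:
d²(Y, SN-1) = 1056.25 + 361 + 121 = 1538.25
d²(Y, SN-2) = 600.25 + 342.25 + 400 = 1342.5
d²(Y, SN-3) = 210.25 + 30.25 + 676 = 916.5
d²(Y, SN-4) = 306.25 + 225 + 342.25 = 873.5
d²(Y, SN-5) = 506.25 + 25 + 100 = 631.25
d²(Y, SN-6) = 930.25 + 324 + 1190.25 = 2444.5
d²(Y, SN-7) = 702.25 + 676 + 1260.25 = 2638.5
Sorted ascending: SN-5, SN-4, SN-3, SN-2, … — the third-nearest is SN-3.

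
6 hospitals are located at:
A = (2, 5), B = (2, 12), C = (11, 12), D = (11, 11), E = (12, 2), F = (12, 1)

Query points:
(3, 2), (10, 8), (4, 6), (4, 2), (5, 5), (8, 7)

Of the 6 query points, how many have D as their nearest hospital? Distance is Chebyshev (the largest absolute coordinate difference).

2

(3, 2) — d to each: A:3, B:10, C:10, D:9, E:9, F:9 → nearest is A
(10, 8) — d to each: A:8, B:8, C:4, D:3, E:6, F:7 → nearest is D
(4, 6) — d to each: A:2, B:6, C:7, D:7, E:8, F:8 → nearest is A
(4, 2) — d to each: A:3, B:10, C:10, D:9, E:8, F:8 → nearest is A
(5, 5) — d to each: A:3, B:7, C:7, D:6, E:7, F:7 → nearest is A
(8, 7) — d to each: A:6, B:6, C:5, D:4, E:5, F:6 → nearest is D
2 of the 6 points have D as nearest.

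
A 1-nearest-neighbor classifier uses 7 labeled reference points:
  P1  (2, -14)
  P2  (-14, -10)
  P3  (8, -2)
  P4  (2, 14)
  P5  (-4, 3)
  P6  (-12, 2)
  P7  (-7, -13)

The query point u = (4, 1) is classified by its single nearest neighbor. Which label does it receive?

P3

Compare squared distances (the ordering matches that of the actual distances):
|uP1|² = (4−2)² + (1−(-14))² = 4 + 225 = 229
|uP2|² = (4−(-14))² + (1−(-10))² = 324 + 121 = 445
|uP3|² = (4−8)² + (1−(-2))² = 16 + 9 = 25
|uP4|² = (4−2)² + (1−14)² = 4 + 169 = 173
|uP5|² = (4−(-4))² + (1−3)² = 64 + 4 = 68
|uP6|² = (4−(-12))² + (1−2)² = 256 + 1 = 257
|uP7|² = (4−(-7))² + (1−(-13))² = 121 + 196 = 317
The smallest is to P3, so u lies in the Voronoi region of P3.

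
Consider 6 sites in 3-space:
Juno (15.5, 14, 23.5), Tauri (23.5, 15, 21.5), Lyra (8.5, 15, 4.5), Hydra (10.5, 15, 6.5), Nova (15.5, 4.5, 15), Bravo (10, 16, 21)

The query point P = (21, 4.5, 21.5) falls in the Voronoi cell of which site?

Since √ is increasing, it suffices to compare squared distances:
d²(P, Juno) = (21−15.5)² + (4.5−14)² + (21.5−23.5)² = 30.25 + 90.25 + 4 = 124.5
d²(P, Tauri) = (21−23.5)² + (4.5−15)² + (21.5−21.5)² = 6.25 + 110.25 + 0 = 116.5
d²(P, Lyra) = (21−8.5)² + (4.5−15)² + (21.5−4.5)² = 156.25 + 110.25 + 289 = 555.5
d²(P, Hydra) = (21−10.5)² + (4.5−15)² + (21.5−6.5)² = 110.25 + 110.25 + 225 = 445.5
d²(P, Nova) = (21−15.5)² + (4.5−4.5)² + (21.5−15)² = 30.25 + 0 + 42.25 = 72.5
d²(P, Bravo) = (21−10)² + (4.5−16)² + (21.5−21)² = 121 + 132.25 + 0.25 = 253.5
The smallest is to Nova, so P lies in the Voronoi region of Nova.

Nova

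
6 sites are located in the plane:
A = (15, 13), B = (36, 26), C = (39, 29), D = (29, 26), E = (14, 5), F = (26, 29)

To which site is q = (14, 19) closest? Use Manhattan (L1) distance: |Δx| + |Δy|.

A

d(q,A) = |14−15| + |19−13| = 1 + 6 = 7
d(q,B) = |14−36| + |19−26| = 22 + 7 = 29
d(q,C) = |14−39| + |19−29| = 25 + 10 = 35
d(q,D) = |14−29| + |19−26| = 15 + 7 = 22
d(q,E) = |14−14| + |19−5| = 0 + 14 = 14
d(q,F) = |14−26| + |19−29| = 12 + 10 = 22
A is nearest.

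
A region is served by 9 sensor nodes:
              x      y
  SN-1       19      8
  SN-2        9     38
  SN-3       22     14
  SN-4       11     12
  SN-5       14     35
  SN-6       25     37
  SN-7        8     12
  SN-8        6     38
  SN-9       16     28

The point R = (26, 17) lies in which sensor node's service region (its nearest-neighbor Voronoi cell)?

Compare squared distances (the ordering matches that of the actual distances):
d²(R, SN-1) = (26−19)² + (17−8)² = 49 + 81 = 130
d²(R, SN-2) = (26−9)² + (17−38)² = 289 + 441 = 730
d²(R, SN-3) = (26−22)² + (17−14)² = 16 + 9 = 25
d²(R, SN-4) = (26−11)² + (17−12)² = 225 + 25 = 250
d²(R, SN-5) = (26−14)² + (17−35)² = 144 + 324 = 468
d²(R, SN-6) = (26−25)² + (17−37)² = 1 + 400 = 401
d²(R, SN-7) = (26−8)² + (17−12)² = 324 + 25 = 349
d²(R, SN-8) = (26−6)² + (17−38)² = 400 + 441 = 841
d²(R, SN-9) = (26−16)² + (17−28)² = 100 + 121 = 221
Minimum is at SN-3.

SN-3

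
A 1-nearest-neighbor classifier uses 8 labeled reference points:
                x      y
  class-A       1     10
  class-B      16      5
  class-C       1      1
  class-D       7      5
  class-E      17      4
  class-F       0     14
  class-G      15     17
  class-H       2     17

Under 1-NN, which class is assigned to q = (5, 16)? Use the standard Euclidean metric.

Compare squared distances (the ordering matches that of the actual distances):
d²(q, class-A) = 16 + 36 = 52
d²(q, class-B) = 121 + 121 = 242
d²(q, class-C) = 16 + 225 = 241
d²(q, class-D) = 4 + 121 = 125
d²(q, class-E) = 144 + 144 = 288
d²(q, class-F) = 25 + 4 = 29
d²(q, class-G) = 100 + 1 = 101
d²(q, class-H) = 9 + 1 = 10
The smallest is to class-H, so q lies in the Voronoi region of class-H.

class-H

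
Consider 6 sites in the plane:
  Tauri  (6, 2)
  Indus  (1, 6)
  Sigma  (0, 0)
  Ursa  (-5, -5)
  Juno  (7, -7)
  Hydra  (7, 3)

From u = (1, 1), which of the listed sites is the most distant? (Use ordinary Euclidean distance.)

Since √ is increasing, it suffices to compare squared distances:
d²(u, Tauri) = (1−6)² + (1−2)² = 25 + 1 = 26
d²(u, Indus) = (1−1)² + (1−6)² = 0 + 25 = 25
d²(u, Sigma) = (1−0)² + (1−0)² = 1 + 1 = 2
d²(u, Ursa) = (1−(-5))² + (1−(-5))² = 36 + 36 = 72
d²(u, Juno) = (1−7)² + (1−(-7))² = 36 + 64 = 100
d²(u, Hydra) = (1−7)² + (1−3)² = 36 + 4 = 40
The largest is to Juno.

Juno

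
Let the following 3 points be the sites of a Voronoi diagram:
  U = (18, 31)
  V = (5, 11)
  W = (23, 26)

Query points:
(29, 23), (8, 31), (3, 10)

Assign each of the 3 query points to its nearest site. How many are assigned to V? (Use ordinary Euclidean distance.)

(29, 23) — d² to each: U:185, V:720, W:45 → nearest is W
(8, 31) — d² to each: U:100, V:409, W:250 → nearest is U
(3, 10) — d² to each: U:666, V:5, W:656 → nearest is V
1 of the 3 points has V as nearest.

1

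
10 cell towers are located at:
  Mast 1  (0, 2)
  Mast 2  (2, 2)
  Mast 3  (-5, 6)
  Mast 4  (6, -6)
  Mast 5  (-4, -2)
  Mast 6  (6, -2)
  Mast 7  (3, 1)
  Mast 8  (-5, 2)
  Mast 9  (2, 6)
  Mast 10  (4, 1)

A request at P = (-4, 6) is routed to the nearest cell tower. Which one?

Squared Euclidean distances:
d²(P, Mast 1) = 16 + 16 = 32
d²(P, Mast 2) = 36 + 16 = 52
d²(P, Mast 3) = 1 + 0 = 1
d²(P, Mast 4) = 100 + 144 = 244
d²(P, Mast 5) = 0 + 64 = 64
d²(P, Mast 6) = 100 + 64 = 164
d²(P, Mast 7) = 49 + 25 = 74
d²(P, Mast 8) = 1 + 16 = 17
d²(P, Mast 9) = 36 + 0 = 36
d²(P, Mast 10) = 64 + 25 = 89
Mast 3 is nearest.

Mast 3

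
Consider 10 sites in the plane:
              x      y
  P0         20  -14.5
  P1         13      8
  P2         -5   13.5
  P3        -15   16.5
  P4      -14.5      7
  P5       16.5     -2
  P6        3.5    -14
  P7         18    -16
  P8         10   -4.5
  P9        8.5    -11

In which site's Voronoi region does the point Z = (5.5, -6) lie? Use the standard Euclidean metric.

P8

Compare squared distances (the ordering matches that of the actual distances):
|ZP0|² = (5.5−20)² + (-6−(-14.5))² = 210.25 + 72.25 = 282.5
|ZP1|² = (5.5−13)² + (-6−8)² = 56.25 + 196 = 252.25
|ZP2|² = (5.5−(-5))² + (-6−13.5)² = 110.25 + 380.25 = 490.5
|ZP3|² = (5.5−(-15))² + (-6−16.5)² = 420.25 + 506.25 = 926.5
|ZP4|² = (5.5−(-14.5))² + (-6−7)² = 400 + 169 = 569
|ZP5|² = (5.5−16.5)² + (-6−(-2))² = 121 + 16 = 137
|ZP6|² = (5.5−3.5)² + (-6−(-14))² = 4 + 64 = 68
|ZP7|² = (5.5−18)² + (-6−(-16))² = 156.25 + 100 = 256.25
|ZP8|² = (5.5−10)² + (-6−(-4.5))² = 20.25 + 2.25 = 22.5
|ZP9|² = (5.5−8.5)² + (-6−(-11))² = 9 + 25 = 34
The smallest is to P8, so Z lies in the Voronoi region of P8.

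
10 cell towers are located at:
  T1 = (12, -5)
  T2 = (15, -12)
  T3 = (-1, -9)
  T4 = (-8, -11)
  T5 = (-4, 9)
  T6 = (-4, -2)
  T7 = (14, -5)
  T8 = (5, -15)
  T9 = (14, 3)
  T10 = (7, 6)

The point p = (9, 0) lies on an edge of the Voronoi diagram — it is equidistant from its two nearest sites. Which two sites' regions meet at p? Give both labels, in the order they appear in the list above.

T1 and T9

Squared distances from p to each site:
|pT1|² = (9−12)² + (0−(-5))² = 9 + 25 = 34
|pT2|² = (9−15)² + (0−(-12))² = 36 + 144 = 180
|pT3|² = (9−(-1))² + (0−(-9))² = 100 + 81 = 181
|pT4|² = (9−(-8))² + (0−(-11))² = 289 + 121 = 410
|pT5|² = (9−(-4))² + (0−9)² = 169 + 81 = 250
|pT6|² = (9−(-4))² + (0−(-2))² = 169 + 4 = 173
|pT7|² = (9−14)² + (0−(-5))² = 25 + 25 = 50
|pT8|² = (9−5)² + (0−(-15))² = 16 + 225 = 241
|pT9|² = (9−14)² + (0−3)² = 25 + 9 = 34
d²(p, T10) = (9−7)² + (0−6)² = 4 + 36 = 40
p is equidistant from T1 and T9 (both at squared distance 34), and every other site is strictly farther — so p lies on the T1–T9 Voronoi edge.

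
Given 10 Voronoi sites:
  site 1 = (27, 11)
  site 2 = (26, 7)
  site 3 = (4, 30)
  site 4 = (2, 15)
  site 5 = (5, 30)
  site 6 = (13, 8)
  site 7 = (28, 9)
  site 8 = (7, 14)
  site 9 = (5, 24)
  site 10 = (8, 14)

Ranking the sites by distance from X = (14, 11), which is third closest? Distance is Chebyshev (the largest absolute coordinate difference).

site 8

d(X, site 1) = max(13, 0) = 13
d(X, site 2) = max(12, 4) = 12
d(X, site 3) = max(10, 19) = 19
d(X, site 4) = max(12, 4) = 12
d(X, site 5) = max(9, 19) = 19
d(X, site 6) = max(1, 3) = 3
d(X, site 7) = max(14, 2) = 14
d(X, site 8) = max(7, 3) = 7
d(X, site 9) = max(9, 13) = 13
d(X, site 10) = max(6, 3) = 6
Sorted ascending: site 6, site 10, site 8, site 2, … — the third-nearest is site 8.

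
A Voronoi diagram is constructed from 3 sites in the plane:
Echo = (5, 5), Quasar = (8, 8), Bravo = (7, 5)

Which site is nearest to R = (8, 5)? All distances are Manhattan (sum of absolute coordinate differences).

d(R, Echo) = |8−5| + |5−5| = 3 + 0 = 3
d(R, Quasar) = |8−8| + |5−8| = 0 + 3 = 3
d(R, Bravo) = |8−7| + |5−5| = 1 + 0 = 1
Bravo is nearest.

Bravo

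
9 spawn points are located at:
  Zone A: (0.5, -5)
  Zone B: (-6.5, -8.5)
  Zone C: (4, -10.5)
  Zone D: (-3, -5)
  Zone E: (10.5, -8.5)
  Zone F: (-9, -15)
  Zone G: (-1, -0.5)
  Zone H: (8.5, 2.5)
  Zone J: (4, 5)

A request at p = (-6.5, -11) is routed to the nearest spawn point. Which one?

Since √ is increasing, it suffices to compare squared distances:
d²(p, Zone A) = 49 + 36 = 85
d²(p, Zone B) = 0 + 6.25 = 6.25
d²(p, Zone C) = 110.25 + 0.25 = 110.5
d²(p, Zone D) = 12.25 + 36 = 48.25
d²(p, Zone E) = 289 + 6.25 = 295.25
d²(p, Zone F) = 6.25 + 16 = 22.25
d²(p, Zone G) = 30.25 + 110.25 = 140.5
d²(p, Zone H) = 225 + 182.25 = 407.25
d²(p, Zone J) = 110.25 + 256 = 366.25
Zone B is nearest.

Zone B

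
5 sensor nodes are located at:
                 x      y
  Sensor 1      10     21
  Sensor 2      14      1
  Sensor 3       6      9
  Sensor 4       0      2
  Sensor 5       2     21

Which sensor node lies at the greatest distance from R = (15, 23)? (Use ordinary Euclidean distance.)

Squared Euclidean distances:
d²(R, Sensor 1) = 25 + 4 = 29
d²(R, Sensor 2) = 1 + 484 = 485
d²(R, Sensor 3) = 81 + 196 = 277
d²(R, Sensor 4) = 225 + 441 = 666
d²(R, Sensor 5) = 169 + 4 = 173
The largest is to Sensor 4.

Sensor 4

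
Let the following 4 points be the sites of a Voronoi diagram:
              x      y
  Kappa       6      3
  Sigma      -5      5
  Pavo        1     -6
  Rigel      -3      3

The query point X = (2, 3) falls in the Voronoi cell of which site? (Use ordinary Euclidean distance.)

Since √ is increasing, it suffices to compare squared distances:
d²(X, Kappa) = (2−6)² + (3−3)² = 16 + 0 = 16
d²(X, Sigma) = (2−(-5))² + (3−5)² = 49 + 4 = 53
d²(X, Pavo) = (2−1)² + (3−(-6))² = 1 + 81 = 82
d²(X, Rigel) = (2−(-3))² + (3−3)² = 25 + 0 = 25
The smallest is to Kappa, so X lies in the Voronoi region of Kappa.

Kappa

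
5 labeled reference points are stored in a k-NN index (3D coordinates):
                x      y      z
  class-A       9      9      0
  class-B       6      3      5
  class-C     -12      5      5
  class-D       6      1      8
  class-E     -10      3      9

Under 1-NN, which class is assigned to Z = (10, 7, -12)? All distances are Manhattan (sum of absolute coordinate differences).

class-A

d(Z, class-A) = |10−9| + |7−9| + |-12−0| = 1 + 2 + 12 = 15
d(Z, class-B) = |10−6| + |7−3| + |-12−5| = 4 + 4 + 17 = 25
d(Z, class-C) = |10−(-12)| + |7−5| + |-12−5| = 22 + 2 + 17 = 41
d(Z, class-D) = |10−6| + |7−1| + |-12−8| = 4 + 6 + 20 = 30
d(Z, class-E) = |10−(-10)| + |7−3| + |-12−9| = 20 + 4 + 21 = 45
The smallest is to class-A, so Z lies in the Voronoi region of class-A.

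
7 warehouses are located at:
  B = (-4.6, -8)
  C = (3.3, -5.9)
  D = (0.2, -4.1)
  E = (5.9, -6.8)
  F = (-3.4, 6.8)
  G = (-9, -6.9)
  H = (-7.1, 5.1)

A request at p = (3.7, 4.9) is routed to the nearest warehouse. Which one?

F

Since √ is increasing, it suffices to compare squared distances:
|pB|² = 68.89 + 166.41 = 235.3
|pC|² = 0.16 + 116.64 = 116.8
|pD|² = 12.25 + 81 = 93.25
|pE|² = 4.84 + 136.89 = 141.73
|pF|² = 50.41 + 3.61 = 54.02
|pG|² = 161.29 + 139.24 = 300.53
|pH|² = 116.64 + 0.04 = 116.68
F is nearest.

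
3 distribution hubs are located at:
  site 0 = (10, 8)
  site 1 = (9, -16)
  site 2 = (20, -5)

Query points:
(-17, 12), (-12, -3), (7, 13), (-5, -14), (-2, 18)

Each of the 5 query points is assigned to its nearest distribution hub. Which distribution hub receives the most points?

site 0

(-17, 12) — d² to each: site 0:745, site 1:1460, site 2:1658 → nearest is site 0
(-12, -3) — d² to each: site 0:605, site 1:610, site 2:1028 → nearest is site 0
(7, 13) — d² to each: site 0:34, site 1:845, site 2:493 → nearest is site 0
(-5, -14) — d² to each: site 0:709, site 1:200, site 2:706 → nearest is site 1
(-2, 18) — d² to each: site 0:244, site 1:1277, site 2:1013 → nearest is site 0
Tally — site 0:4, site 1:1. site 0 captures the most (4).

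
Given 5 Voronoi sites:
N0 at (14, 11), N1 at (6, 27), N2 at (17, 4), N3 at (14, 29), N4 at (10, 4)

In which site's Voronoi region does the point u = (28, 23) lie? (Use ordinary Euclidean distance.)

N3

Since √ is increasing, it suffices to compare squared distances:
|uN0|² = (28−14)² + (23−11)² = 196 + 144 = 340
|uN1|² = (28−6)² + (23−27)² = 484 + 16 = 500
|uN2|² = (28−17)² + (23−4)² = 121 + 361 = 482
|uN3|² = (28−14)² + (23−29)² = 196 + 36 = 232
|uN4|² = (28−10)² + (23−4)² = 324 + 361 = 685
Minimum is at N3.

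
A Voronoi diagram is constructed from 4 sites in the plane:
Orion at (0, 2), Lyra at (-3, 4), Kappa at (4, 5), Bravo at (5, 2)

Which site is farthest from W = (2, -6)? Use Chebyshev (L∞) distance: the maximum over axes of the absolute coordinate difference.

Kappa

d(W, Orion) = max(2, 8) = 8
d(W, Lyra) = max(5, 10) = 10
d(W, Kappa) = max(2, 11) = 11
d(W, Bravo) = max(3, 8) = 8
The largest is to Kappa.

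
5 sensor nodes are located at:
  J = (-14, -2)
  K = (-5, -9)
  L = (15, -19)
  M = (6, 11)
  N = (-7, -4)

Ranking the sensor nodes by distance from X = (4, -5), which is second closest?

N

Compare squared distances (the ordering matches that of the actual distances):
|XJ|² = 324 + 9 = 333
|XK|² = 81 + 16 = 97
|XL|² = 121 + 196 = 317
|XM|² = 4 + 256 = 260
|XN|² = 121 + 1 = 122
Sorted ascending: K, N, M, … — the second-nearest is N.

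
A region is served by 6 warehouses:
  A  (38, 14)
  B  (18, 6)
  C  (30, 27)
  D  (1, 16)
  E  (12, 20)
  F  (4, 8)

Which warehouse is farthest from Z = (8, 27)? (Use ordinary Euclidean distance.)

A

Since √ is increasing, it suffices to compare squared distances:
|ZA|² = 900 + 169 = 1069
|ZB|² = 100 + 441 = 541
|ZC|² = 484 + 0 = 484
|ZD|² = 49 + 121 = 170
|ZE|² = 16 + 49 = 65
|ZF|² = 16 + 361 = 377
The largest is to A.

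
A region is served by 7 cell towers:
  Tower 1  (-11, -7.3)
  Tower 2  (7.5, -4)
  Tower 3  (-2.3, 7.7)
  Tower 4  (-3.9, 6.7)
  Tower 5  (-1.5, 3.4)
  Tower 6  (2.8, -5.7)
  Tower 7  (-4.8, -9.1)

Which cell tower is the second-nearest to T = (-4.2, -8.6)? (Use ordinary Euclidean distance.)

Squared Euclidean distances:
d²(T, Tower 1) = (-4.2−(-11))² + (-8.6−(-7.3))² = 46.24 + 1.69 = 47.93
d²(T, Tower 2) = (-4.2−7.5)² + (-8.6−(-4))² = 136.89 + 21.16 = 158.05
d²(T, Tower 3) = (-4.2−(-2.3))² + (-8.6−7.7)² = 3.61 + 265.69 = 269.3
d²(T, Tower 4) = (-4.2−(-3.9))² + (-8.6−6.7)² = 0.09 + 234.09 = 234.18
d²(T, Tower 5) = (-4.2−(-1.5))² + (-8.6−3.4)² = 7.29 + 144 = 151.29
d²(T, Tower 6) = (-4.2−2.8)² + (-8.6−(-5.7))² = 49 + 8.41 = 57.41
d²(T, Tower 7) = (-4.2−(-4.8))² + (-8.6−(-9.1))² = 0.36 + 0.25 = 0.61
Sorted ascending: Tower 7, Tower 1, Tower 6, … — the second-nearest is Tower 1.

Tower 1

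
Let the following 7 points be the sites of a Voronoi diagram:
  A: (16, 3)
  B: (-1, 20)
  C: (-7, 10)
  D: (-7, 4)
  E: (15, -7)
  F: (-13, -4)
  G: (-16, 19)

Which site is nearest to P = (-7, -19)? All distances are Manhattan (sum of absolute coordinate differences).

F

d(P,A) = |-7−16| + |-19−3| = 23 + 22 = 45
d(P,B) = |-7−(-1)| + |-19−20| = 6 + 39 = 45
d(P,C) = |-7−(-7)| + |-19−10| = 0 + 29 = 29
d(P,D) = |-7−(-7)| + |-19−4| = 0 + 23 = 23
d(P,E) = |-7−15| + |-19−(-7)| = 22 + 12 = 34
d(P,F) = |-7−(-13)| + |-19−(-4)| = 6 + 15 = 21
d(P,G) = |-7−(-16)| + |-19−19| = 9 + 38 = 47
F is nearest.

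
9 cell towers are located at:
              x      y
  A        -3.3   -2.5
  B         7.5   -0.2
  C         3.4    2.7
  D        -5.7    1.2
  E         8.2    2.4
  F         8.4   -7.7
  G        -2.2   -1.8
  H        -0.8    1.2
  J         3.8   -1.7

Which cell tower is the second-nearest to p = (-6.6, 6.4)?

Squared Euclidean distances:
|pA|² = (-6.6−(-3.3))² + (6.4−(-2.5))² = 10.89 + 79.21 = 90.1
|pB|² = (-6.6−7.5)² + (6.4−(-0.2))² = 198.81 + 43.56 = 242.37
|pC|² = (-6.6−3.4)² + (6.4−2.7)² = 100 + 13.69 = 113.69
|pD|² = (-6.6−(-5.7))² + (6.4−1.2)² = 0.81 + 27.04 = 27.85
|pE|² = (-6.6−8.2)² + (6.4−2.4)² = 219.04 + 16 = 235.04
|pF|² = (-6.6−8.4)² + (6.4−(-7.7))² = 225 + 198.81 = 423.81
|pG|² = (-6.6−(-2.2))² + (6.4−(-1.8))² = 19.36 + 67.24 = 86.6
|pH|² = (-6.6−(-0.8))² + (6.4−1.2)² = 33.64 + 27.04 = 60.68
|pJ|² = (-6.6−3.8)² + (6.4−(-1.7))² = 108.16 + 65.61 = 173.77
Sorted ascending: D, H, G, … — the second-nearest is H.

H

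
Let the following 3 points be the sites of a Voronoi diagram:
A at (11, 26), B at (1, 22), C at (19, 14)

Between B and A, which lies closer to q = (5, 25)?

B

Compare squared distances:
|qB|² = (5−1)² + (25−22)² = 16 + 9 = 25
|qA|² = (5−11)² + (25−26)² = 36 + 1 = 37
25 < 37, so B is closer.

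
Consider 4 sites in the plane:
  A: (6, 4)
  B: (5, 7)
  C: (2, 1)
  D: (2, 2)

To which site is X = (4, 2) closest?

Since √ is increasing, it suffices to compare squared distances:
|XA|² = (4−6)² + (2−4)² = 4 + 4 = 8
|XB|² = (4−5)² + (2−7)² = 1 + 25 = 26
|XC|² = (4−2)² + (2−1)² = 4 + 1 = 5
|XD|² = (4−2)² + (2−2)² = 4 + 0 = 4
D is nearest.

D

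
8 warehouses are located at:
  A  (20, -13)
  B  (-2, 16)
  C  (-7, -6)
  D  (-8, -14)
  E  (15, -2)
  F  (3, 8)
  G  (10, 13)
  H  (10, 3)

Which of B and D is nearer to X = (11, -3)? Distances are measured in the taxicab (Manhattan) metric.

D

d(X,B) = |11−(-2)| + |-3−16| = 13 + 19 = 32
d(X,D) = |11−(-8)| + |-3−(-14)| = 19 + 11 = 30
32 > 30, so D is closer.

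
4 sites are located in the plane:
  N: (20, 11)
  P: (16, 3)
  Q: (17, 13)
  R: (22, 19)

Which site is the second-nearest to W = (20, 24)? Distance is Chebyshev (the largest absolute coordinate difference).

Q

d(W,N) = max(0, 13) = 13
d(W,P) = max(4, 21) = 21
d(W,Q) = max(3, 11) = 11
d(W,R) = max(2, 5) = 5
Sorted ascending: R, Q, N, … — the second-nearest is Q.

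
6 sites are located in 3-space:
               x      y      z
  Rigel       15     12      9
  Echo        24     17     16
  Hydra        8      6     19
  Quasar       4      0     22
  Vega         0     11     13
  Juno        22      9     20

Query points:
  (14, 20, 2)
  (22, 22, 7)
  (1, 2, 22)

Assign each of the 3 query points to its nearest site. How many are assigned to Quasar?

(14, 20, 2) — d² to each: Rigel:114, Echo:305, Hydra:521, Quasar:900, Vega:398, Juno:509 → nearest is Rigel
(22, 22, 7) — d² to each: Rigel:153, Echo:110, Hydra:596, Quasar:1033, Vega:641, Juno:338 → nearest is Echo
(1, 2, 22) — d² to each: Rigel:465, Echo:790, Hydra:74, Quasar:13, Vega:163, Juno:494 → nearest is Quasar
1 of the 3 points has Quasar as nearest.

1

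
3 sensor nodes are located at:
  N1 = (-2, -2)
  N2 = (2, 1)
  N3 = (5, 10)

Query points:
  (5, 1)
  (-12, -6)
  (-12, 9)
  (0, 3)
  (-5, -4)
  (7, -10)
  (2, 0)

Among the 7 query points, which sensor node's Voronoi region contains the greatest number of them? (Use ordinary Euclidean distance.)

(5, 1) — d² to each: N1:58, N2:9, N3:81 → nearest is N2
(-12, -6) — d² to each: N1:116, N2:245, N3:545 → nearest is N1
(-12, 9) — d² to each: N1:221, N2:260, N3:290 → nearest is N1
(0, 3) — d² to each: N1:29, N2:8, N3:74 → nearest is N2
(-5, -4) — d² to each: N1:13, N2:74, N3:296 → nearest is N1
(7, -10) — d² to each: N1:145, N2:146, N3:404 → nearest is N1
(2, 0) — d² to each: N1:20, N2:1, N3:109 → nearest is N2
Tally — N1:4, N2:3. N1 captures the most (4).

N1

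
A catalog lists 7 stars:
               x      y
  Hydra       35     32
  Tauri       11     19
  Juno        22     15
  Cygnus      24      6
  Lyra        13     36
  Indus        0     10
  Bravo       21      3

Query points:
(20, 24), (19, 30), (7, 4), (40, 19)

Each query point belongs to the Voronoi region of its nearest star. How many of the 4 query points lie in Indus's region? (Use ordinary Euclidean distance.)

(20, 24) — d² to each: Hydra:289, Tauri:106, Juno:85, Cygnus:340, Lyra:193, Indus:596, Bravo:442 → nearest is Juno
(19, 30) — d² to each: Hydra:260, Tauri:185, Juno:234, Cygnus:601, Lyra:72, Indus:761, Bravo:733 → nearest is Lyra
(7, 4) — d² to each: Hydra:1568, Tauri:241, Juno:346, Cygnus:293, Lyra:1060, Indus:85, Bravo:197 → nearest is Indus
(40, 19) — d² to each: Hydra:194, Tauri:841, Juno:340, Cygnus:425, Lyra:1018, Indus:1681, Bravo:617 → nearest is Hydra
1 of the 4 points has Indus as nearest.

1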